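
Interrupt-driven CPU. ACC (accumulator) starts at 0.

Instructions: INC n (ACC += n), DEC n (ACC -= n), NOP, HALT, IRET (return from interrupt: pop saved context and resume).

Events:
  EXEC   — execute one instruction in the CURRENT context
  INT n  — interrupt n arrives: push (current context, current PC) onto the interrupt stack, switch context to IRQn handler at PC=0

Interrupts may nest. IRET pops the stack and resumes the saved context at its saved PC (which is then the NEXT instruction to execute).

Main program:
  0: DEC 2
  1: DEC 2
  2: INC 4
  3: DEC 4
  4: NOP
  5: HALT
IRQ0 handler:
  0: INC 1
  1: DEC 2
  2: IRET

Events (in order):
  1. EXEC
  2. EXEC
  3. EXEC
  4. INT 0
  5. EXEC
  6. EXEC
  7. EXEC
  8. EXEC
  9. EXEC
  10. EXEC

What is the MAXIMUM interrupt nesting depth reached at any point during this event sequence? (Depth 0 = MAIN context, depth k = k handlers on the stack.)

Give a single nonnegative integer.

Event 1 (EXEC): [MAIN] PC=0: DEC 2 -> ACC=-2 [depth=0]
Event 2 (EXEC): [MAIN] PC=1: DEC 2 -> ACC=-4 [depth=0]
Event 3 (EXEC): [MAIN] PC=2: INC 4 -> ACC=0 [depth=0]
Event 4 (INT 0): INT 0 arrives: push (MAIN, PC=3), enter IRQ0 at PC=0 (depth now 1) [depth=1]
Event 5 (EXEC): [IRQ0] PC=0: INC 1 -> ACC=1 [depth=1]
Event 6 (EXEC): [IRQ0] PC=1: DEC 2 -> ACC=-1 [depth=1]
Event 7 (EXEC): [IRQ0] PC=2: IRET -> resume MAIN at PC=3 (depth now 0) [depth=0]
Event 8 (EXEC): [MAIN] PC=3: DEC 4 -> ACC=-5 [depth=0]
Event 9 (EXEC): [MAIN] PC=4: NOP [depth=0]
Event 10 (EXEC): [MAIN] PC=5: HALT [depth=0]
Max depth observed: 1

Answer: 1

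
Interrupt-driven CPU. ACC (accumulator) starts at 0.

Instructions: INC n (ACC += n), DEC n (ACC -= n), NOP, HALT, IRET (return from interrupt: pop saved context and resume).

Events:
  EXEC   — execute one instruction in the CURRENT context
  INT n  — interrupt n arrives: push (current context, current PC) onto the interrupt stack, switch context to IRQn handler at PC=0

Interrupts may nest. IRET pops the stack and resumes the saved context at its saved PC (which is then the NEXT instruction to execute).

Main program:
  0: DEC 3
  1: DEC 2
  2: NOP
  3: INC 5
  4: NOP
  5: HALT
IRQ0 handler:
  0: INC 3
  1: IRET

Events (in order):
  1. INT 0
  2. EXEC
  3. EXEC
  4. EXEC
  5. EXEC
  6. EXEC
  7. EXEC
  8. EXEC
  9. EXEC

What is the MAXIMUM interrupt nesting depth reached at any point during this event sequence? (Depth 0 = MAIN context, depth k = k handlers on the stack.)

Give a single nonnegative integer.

Answer: 1

Derivation:
Event 1 (INT 0): INT 0 arrives: push (MAIN, PC=0), enter IRQ0 at PC=0 (depth now 1) [depth=1]
Event 2 (EXEC): [IRQ0] PC=0: INC 3 -> ACC=3 [depth=1]
Event 3 (EXEC): [IRQ0] PC=1: IRET -> resume MAIN at PC=0 (depth now 0) [depth=0]
Event 4 (EXEC): [MAIN] PC=0: DEC 3 -> ACC=0 [depth=0]
Event 5 (EXEC): [MAIN] PC=1: DEC 2 -> ACC=-2 [depth=0]
Event 6 (EXEC): [MAIN] PC=2: NOP [depth=0]
Event 7 (EXEC): [MAIN] PC=3: INC 5 -> ACC=3 [depth=0]
Event 8 (EXEC): [MAIN] PC=4: NOP [depth=0]
Event 9 (EXEC): [MAIN] PC=5: HALT [depth=0]
Max depth observed: 1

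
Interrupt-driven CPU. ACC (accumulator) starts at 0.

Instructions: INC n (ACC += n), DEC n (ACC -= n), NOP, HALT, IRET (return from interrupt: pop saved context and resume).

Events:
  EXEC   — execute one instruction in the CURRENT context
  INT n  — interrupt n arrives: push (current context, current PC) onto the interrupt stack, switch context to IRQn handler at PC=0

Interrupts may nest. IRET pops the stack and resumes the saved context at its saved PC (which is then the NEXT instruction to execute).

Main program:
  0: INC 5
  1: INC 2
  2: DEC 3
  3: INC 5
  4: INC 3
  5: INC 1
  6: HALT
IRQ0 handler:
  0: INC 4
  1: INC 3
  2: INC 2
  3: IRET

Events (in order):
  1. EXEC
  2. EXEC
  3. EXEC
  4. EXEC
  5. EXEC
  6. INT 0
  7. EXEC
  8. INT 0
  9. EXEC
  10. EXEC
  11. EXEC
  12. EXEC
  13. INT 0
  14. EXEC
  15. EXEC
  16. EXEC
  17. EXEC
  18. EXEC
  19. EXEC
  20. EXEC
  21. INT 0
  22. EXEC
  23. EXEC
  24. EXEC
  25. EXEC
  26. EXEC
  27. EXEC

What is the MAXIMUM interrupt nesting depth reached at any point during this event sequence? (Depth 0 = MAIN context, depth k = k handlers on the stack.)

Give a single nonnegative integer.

Answer: 2

Derivation:
Event 1 (EXEC): [MAIN] PC=0: INC 5 -> ACC=5 [depth=0]
Event 2 (EXEC): [MAIN] PC=1: INC 2 -> ACC=7 [depth=0]
Event 3 (EXEC): [MAIN] PC=2: DEC 3 -> ACC=4 [depth=0]
Event 4 (EXEC): [MAIN] PC=3: INC 5 -> ACC=9 [depth=0]
Event 5 (EXEC): [MAIN] PC=4: INC 3 -> ACC=12 [depth=0]
Event 6 (INT 0): INT 0 arrives: push (MAIN, PC=5), enter IRQ0 at PC=0 (depth now 1) [depth=1]
Event 7 (EXEC): [IRQ0] PC=0: INC 4 -> ACC=16 [depth=1]
Event 8 (INT 0): INT 0 arrives: push (IRQ0, PC=1), enter IRQ0 at PC=0 (depth now 2) [depth=2]
Event 9 (EXEC): [IRQ0] PC=0: INC 4 -> ACC=20 [depth=2]
Event 10 (EXEC): [IRQ0] PC=1: INC 3 -> ACC=23 [depth=2]
Event 11 (EXEC): [IRQ0] PC=2: INC 2 -> ACC=25 [depth=2]
Event 12 (EXEC): [IRQ0] PC=3: IRET -> resume IRQ0 at PC=1 (depth now 1) [depth=1]
Event 13 (INT 0): INT 0 arrives: push (IRQ0, PC=1), enter IRQ0 at PC=0 (depth now 2) [depth=2]
Event 14 (EXEC): [IRQ0] PC=0: INC 4 -> ACC=29 [depth=2]
Event 15 (EXEC): [IRQ0] PC=1: INC 3 -> ACC=32 [depth=2]
Event 16 (EXEC): [IRQ0] PC=2: INC 2 -> ACC=34 [depth=2]
Event 17 (EXEC): [IRQ0] PC=3: IRET -> resume IRQ0 at PC=1 (depth now 1) [depth=1]
Event 18 (EXEC): [IRQ0] PC=1: INC 3 -> ACC=37 [depth=1]
Event 19 (EXEC): [IRQ0] PC=2: INC 2 -> ACC=39 [depth=1]
Event 20 (EXEC): [IRQ0] PC=3: IRET -> resume MAIN at PC=5 (depth now 0) [depth=0]
Event 21 (INT 0): INT 0 arrives: push (MAIN, PC=5), enter IRQ0 at PC=0 (depth now 1) [depth=1]
Event 22 (EXEC): [IRQ0] PC=0: INC 4 -> ACC=43 [depth=1]
Event 23 (EXEC): [IRQ0] PC=1: INC 3 -> ACC=46 [depth=1]
Event 24 (EXEC): [IRQ0] PC=2: INC 2 -> ACC=48 [depth=1]
Event 25 (EXEC): [IRQ0] PC=3: IRET -> resume MAIN at PC=5 (depth now 0) [depth=0]
Event 26 (EXEC): [MAIN] PC=5: INC 1 -> ACC=49 [depth=0]
Event 27 (EXEC): [MAIN] PC=6: HALT [depth=0]
Max depth observed: 2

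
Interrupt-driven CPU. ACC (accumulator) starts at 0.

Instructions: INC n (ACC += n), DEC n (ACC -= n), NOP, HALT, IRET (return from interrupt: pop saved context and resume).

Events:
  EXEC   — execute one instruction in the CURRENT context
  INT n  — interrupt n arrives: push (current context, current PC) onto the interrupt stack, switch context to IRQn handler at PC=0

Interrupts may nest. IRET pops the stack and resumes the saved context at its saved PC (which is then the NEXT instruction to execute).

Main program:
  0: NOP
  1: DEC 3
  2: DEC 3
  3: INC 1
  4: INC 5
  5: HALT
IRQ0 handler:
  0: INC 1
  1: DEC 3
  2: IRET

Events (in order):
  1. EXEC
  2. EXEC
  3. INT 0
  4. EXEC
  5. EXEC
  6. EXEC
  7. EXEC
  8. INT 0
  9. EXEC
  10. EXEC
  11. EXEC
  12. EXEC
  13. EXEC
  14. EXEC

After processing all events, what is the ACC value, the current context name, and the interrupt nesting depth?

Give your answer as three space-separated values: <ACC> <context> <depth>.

Event 1 (EXEC): [MAIN] PC=0: NOP
Event 2 (EXEC): [MAIN] PC=1: DEC 3 -> ACC=-3
Event 3 (INT 0): INT 0 arrives: push (MAIN, PC=2), enter IRQ0 at PC=0 (depth now 1)
Event 4 (EXEC): [IRQ0] PC=0: INC 1 -> ACC=-2
Event 5 (EXEC): [IRQ0] PC=1: DEC 3 -> ACC=-5
Event 6 (EXEC): [IRQ0] PC=2: IRET -> resume MAIN at PC=2 (depth now 0)
Event 7 (EXEC): [MAIN] PC=2: DEC 3 -> ACC=-8
Event 8 (INT 0): INT 0 arrives: push (MAIN, PC=3), enter IRQ0 at PC=0 (depth now 1)
Event 9 (EXEC): [IRQ0] PC=0: INC 1 -> ACC=-7
Event 10 (EXEC): [IRQ0] PC=1: DEC 3 -> ACC=-10
Event 11 (EXEC): [IRQ0] PC=2: IRET -> resume MAIN at PC=3 (depth now 0)
Event 12 (EXEC): [MAIN] PC=3: INC 1 -> ACC=-9
Event 13 (EXEC): [MAIN] PC=4: INC 5 -> ACC=-4
Event 14 (EXEC): [MAIN] PC=5: HALT

Answer: -4 MAIN 0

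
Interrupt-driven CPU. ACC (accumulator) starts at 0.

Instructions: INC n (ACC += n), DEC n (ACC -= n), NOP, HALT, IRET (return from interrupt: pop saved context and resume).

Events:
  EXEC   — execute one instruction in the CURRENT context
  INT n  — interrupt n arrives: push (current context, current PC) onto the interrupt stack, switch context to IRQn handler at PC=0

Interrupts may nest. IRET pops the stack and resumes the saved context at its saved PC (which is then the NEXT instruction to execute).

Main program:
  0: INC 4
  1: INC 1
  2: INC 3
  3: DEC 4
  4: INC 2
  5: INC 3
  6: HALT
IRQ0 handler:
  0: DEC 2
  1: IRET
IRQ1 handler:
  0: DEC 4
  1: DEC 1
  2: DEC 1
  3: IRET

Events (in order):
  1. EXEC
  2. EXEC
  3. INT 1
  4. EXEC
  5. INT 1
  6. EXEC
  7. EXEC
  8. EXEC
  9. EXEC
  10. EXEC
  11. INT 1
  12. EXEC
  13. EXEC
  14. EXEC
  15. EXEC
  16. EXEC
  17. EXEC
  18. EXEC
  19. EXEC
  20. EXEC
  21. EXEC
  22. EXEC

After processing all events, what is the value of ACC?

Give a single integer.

Answer: -9

Derivation:
Event 1 (EXEC): [MAIN] PC=0: INC 4 -> ACC=4
Event 2 (EXEC): [MAIN] PC=1: INC 1 -> ACC=5
Event 3 (INT 1): INT 1 arrives: push (MAIN, PC=2), enter IRQ1 at PC=0 (depth now 1)
Event 4 (EXEC): [IRQ1] PC=0: DEC 4 -> ACC=1
Event 5 (INT 1): INT 1 arrives: push (IRQ1, PC=1), enter IRQ1 at PC=0 (depth now 2)
Event 6 (EXEC): [IRQ1] PC=0: DEC 4 -> ACC=-3
Event 7 (EXEC): [IRQ1] PC=1: DEC 1 -> ACC=-4
Event 8 (EXEC): [IRQ1] PC=2: DEC 1 -> ACC=-5
Event 9 (EXEC): [IRQ1] PC=3: IRET -> resume IRQ1 at PC=1 (depth now 1)
Event 10 (EXEC): [IRQ1] PC=1: DEC 1 -> ACC=-6
Event 11 (INT 1): INT 1 arrives: push (IRQ1, PC=2), enter IRQ1 at PC=0 (depth now 2)
Event 12 (EXEC): [IRQ1] PC=0: DEC 4 -> ACC=-10
Event 13 (EXEC): [IRQ1] PC=1: DEC 1 -> ACC=-11
Event 14 (EXEC): [IRQ1] PC=2: DEC 1 -> ACC=-12
Event 15 (EXEC): [IRQ1] PC=3: IRET -> resume IRQ1 at PC=2 (depth now 1)
Event 16 (EXEC): [IRQ1] PC=2: DEC 1 -> ACC=-13
Event 17 (EXEC): [IRQ1] PC=3: IRET -> resume MAIN at PC=2 (depth now 0)
Event 18 (EXEC): [MAIN] PC=2: INC 3 -> ACC=-10
Event 19 (EXEC): [MAIN] PC=3: DEC 4 -> ACC=-14
Event 20 (EXEC): [MAIN] PC=4: INC 2 -> ACC=-12
Event 21 (EXEC): [MAIN] PC=5: INC 3 -> ACC=-9
Event 22 (EXEC): [MAIN] PC=6: HALT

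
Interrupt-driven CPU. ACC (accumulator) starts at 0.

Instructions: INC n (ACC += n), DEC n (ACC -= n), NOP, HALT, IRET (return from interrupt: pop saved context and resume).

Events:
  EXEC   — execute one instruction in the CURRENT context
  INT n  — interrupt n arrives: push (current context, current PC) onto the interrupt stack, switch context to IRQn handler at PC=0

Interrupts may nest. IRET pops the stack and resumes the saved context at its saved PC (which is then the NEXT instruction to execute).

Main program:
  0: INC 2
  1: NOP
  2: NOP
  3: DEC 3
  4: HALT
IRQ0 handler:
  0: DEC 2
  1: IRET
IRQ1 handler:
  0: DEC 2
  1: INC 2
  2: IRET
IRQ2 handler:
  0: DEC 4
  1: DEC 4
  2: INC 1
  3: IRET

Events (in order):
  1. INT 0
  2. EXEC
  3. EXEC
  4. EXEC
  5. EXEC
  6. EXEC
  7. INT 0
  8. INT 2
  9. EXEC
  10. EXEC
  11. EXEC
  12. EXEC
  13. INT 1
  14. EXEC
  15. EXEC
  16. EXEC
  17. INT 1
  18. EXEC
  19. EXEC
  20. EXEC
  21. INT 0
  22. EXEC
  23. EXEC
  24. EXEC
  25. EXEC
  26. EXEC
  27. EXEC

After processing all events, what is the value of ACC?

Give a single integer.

Answer: -14

Derivation:
Event 1 (INT 0): INT 0 arrives: push (MAIN, PC=0), enter IRQ0 at PC=0 (depth now 1)
Event 2 (EXEC): [IRQ0] PC=0: DEC 2 -> ACC=-2
Event 3 (EXEC): [IRQ0] PC=1: IRET -> resume MAIN at PC=0 (depth now 0)
Event 4 (EXEC): [MAIN] PC=0: INC 2 -> ACC=0
Event 5 (EXEC): [MAIN] PC=1: NOP
Event 6 (EXEC): [MAIN] PC=2: NOP
Event 7 (INT 0): INT 0 arrives: push (MAIN, PC=3), enter IRQ0 at PC=0 (depth now 1)
Event 8 (INT 2): INT 2 arrives: push (IRQ0, PC=0), enter IRQ2 at PC=0 (depth now 2)
Event 9 (EXEC): [IRQ2] PC=0: DEC 4 -> ACC=-4
Event 10 (EXEC): [IRQ2] PC=1: DEC 4 -> ACC=-8
Event 11 (EXEC): [IRQ2] PC=2: INC 1 -> ACC=-7
Event 12 (EXEC): [IRQ2] PC=3: IRET -> resume IRQ0 at PC=0 (depth now 1)
Event 13 (INT 1): INT 1 arrives: push (IRQ0, PC=0), enter IRQ1 at PC=0 (depth now 2)
Event 14 (EXEC): [IRQ1] PC=0: DEC 2 -> ACC=-9
Event 15 (EXEC): [IRQ1] PC=1: INC 2 -> ACC=-7
Event 16 (EXEC): [IRQ1] PC=2: IRET -> resume IRQ0 at PC=0 (depth now 1)
Event 17 (INT 1): INT 1 arrives: push (IRQ0, PC=0), enter IRQ1 at PC=0 (depth now 2)
Event 18 (EXEC): [IRQ1] PC=0: DEC 2 -> ACC=-9
Event 19 (EXEC): [IRQ1] PC=1: INC 2 -> ACC=-7
Event 20 (EXEC): [IRQ1] PC=2: IRET -> resume IRQ0 at PC=0 (depth now 1)
Event 21 (INT 0): INT 0 arrives: push (IRQ0, PC=0), enter IRQ0 at PC=0 (depth now 2)
Event 22 (EXEC): [IRQ0] PC=0: DEC 2 -> ACC=-9
Event 23 (EXEC): [IRQ0] PC=1: IRET -> resume IRQ0 at PC=0 (depth now 1)
Event 24 (EXEC): [IRQ0] PC=0: DEC 2 -> ACC=-11
Event 25 (EXEC): [IRQ0] PC=1: IRET -> resume MAIN at PC=3 (depth now 0)
Event 26 (EXEC): [MAIN] PC=3: DEC 3 -> ACC=-14
Event 27 (EXEC): [MAIN] PC=4: HALT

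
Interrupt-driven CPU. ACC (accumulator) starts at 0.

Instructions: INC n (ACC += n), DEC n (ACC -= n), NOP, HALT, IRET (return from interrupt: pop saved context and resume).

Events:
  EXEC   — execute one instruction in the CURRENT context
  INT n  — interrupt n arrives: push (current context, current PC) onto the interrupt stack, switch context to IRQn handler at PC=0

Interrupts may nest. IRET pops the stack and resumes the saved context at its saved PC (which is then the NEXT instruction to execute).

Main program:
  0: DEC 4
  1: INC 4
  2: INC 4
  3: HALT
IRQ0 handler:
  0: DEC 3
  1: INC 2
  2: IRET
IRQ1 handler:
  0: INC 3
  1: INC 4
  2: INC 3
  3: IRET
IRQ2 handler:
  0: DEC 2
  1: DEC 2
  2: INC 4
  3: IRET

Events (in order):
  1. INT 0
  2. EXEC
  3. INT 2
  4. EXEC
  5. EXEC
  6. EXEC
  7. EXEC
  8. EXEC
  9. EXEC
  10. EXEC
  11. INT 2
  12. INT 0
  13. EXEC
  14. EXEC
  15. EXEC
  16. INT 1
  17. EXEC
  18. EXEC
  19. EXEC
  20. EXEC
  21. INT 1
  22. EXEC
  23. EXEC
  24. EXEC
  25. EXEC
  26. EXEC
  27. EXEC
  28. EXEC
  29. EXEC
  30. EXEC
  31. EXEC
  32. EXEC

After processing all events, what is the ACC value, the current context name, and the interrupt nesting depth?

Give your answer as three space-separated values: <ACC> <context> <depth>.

Event 1 (INT 0): INT 0 arrives: push (MAIN, PC=0), enter IRQ0 at PC=0 (depth now 1)
Event 2 (EXEC): [IRQ0] PC=0: DEC 3 -> ACC=-3
Event 3 (INT 2): INT 2 arrives: push (IRQ0, PC=1), enter IRQ2 at PC=0 (depth now 2)
Event 4 (EXEC): [IRQ2] PC=0: DEC 2 -> ACC=-5
Event 5 (EXEC): [IRQ2] PC=1: DEC 2 -> ACC=-7
Event 6 (EXEC): [IRQ2] PC=2: INC 4 -> ACC=-3
Event 7 (EXEC): [IRQ2] PC=3: IRET -> resume IRQ0 at PC=1 (depth now 1)
Event 8 (EXEC): [IRQ0] PC=1: INC 2 -> ACC=-1
Event 9 (EXEC): [IRQ0] PC=2: IRET -> resume MAIN at PC=0 (depth now 0)
Event 10 (EXEC): [MAIN] PC=0: DEC 4 -> ACC=-5
Event 11 (INT 2): INT 2 arrives: push (MAIN, PC=1), enter IRQ2 at PC=0 (depth now 1)
Event 12 (INT 0): INT 0 arrives: push (IRQ2, PC=0), enter IRQ0 at PC=0 (depth now 2)
Event 13 (EXEC): [IRQ0] PC=0: DEC 3 -> ACC=-8
Event 14 (EXEC): [IRQ0] PC=1: INC 2 -> ACC=-6
Event 15 (EXEC): [IRQ0] PC=2: IRET -> resume IRQ2 at PC=0 (depth now 1)
Event 16 (INT 1): INT 1 arrives: push (IRQ2, PC=0), enter IRQ1 at PC=0 (depth now 2)
Event 17 (EXEC): [IRQ1] PC=0: INC 3 -> ACC=-3
Event 18 (EXEC): [IRQ1] PC=1: INC 4 -> ACC=1
Event 19 (EXEC): [IRQ1] PC=2: INC 3 -> ACC=4
Event 20 (EXEC): [IRQ1] PC=3: IRET -> resume IRQ2 at PC=0 (depth now 1)
Event 21 (INT 1): INT 1 arrives: push (IRQ2, PC=0), enter IRQ1 at PC=0 (depth now 2)
Event 22 (EXEC): [IRQ1] PC=0: INC 3 -> ACC=7
Event 23 (EXEC): [IRQ1] PC=1: INC 4 -> ACC=11
Event 24 (EXEC): [IRQ1] PC=2: INC 3 -> ACC=14
Event 25 (EXEC): [IRQ1] PC=3: IRET -> resume IRQ2 at PC=0 (depth now 1)
Event 26 (EXEC): [IRQ2] PC=0: DEC 2 -> ACC=12
Event 27 (EXEC): [IRQ2] PC=1: DEC 2 -> ACC=10
Event 28 (EXEC): [IRQ2] PC=2: INC 4 -> ACC=14
Event 29 (EXEC): [IRQ2] PC=3: IRET -> resume MAIN at PC=1 (depth now 0)
Event 30 (EXEC): [MAIN] PC=1: INC 4 -> ACC=18
Event 31 (EXEC): [MAIN] PC=2: INC 4 -> ACC=22
Event 32 (EXEC): [MAIN] PC=3: HALT

Answer: 22 MAIN 0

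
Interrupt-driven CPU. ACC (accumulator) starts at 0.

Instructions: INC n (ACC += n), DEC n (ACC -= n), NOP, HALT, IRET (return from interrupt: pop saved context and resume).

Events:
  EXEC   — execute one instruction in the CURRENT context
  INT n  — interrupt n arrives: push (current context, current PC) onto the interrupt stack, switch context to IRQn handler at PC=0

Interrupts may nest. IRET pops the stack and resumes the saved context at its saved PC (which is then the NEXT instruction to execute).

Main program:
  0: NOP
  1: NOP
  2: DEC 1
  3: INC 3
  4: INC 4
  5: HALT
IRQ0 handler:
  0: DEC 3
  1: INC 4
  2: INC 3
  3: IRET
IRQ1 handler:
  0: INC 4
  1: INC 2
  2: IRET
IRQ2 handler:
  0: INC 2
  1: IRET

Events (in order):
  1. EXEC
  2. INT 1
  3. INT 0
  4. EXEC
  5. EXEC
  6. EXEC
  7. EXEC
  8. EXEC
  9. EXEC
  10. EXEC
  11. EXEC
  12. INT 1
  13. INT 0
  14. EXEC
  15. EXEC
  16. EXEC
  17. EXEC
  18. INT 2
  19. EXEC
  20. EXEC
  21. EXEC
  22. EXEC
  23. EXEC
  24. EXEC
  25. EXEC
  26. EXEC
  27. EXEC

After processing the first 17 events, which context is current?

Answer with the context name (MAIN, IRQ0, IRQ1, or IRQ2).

Answer: IRQ1

Derivation:
Event 1 (EXEC): [MAIN] PC=0: NOP
Event 2 (INT 1): INT 1 arrives: push (MAIN, PC=1), enter IRQ1 at PC=0 (depth now 1)
Event 3 (INT 0): INT 0 arrives: push (IRQ1, PC=0), enter IRQ0 at PC=0 (depth now 2)
Event 4 (EXEC): [IRQ0] PC=0: DEC 3 -> ACC=-3
Event 5 (EXEC): [IRQ0] PC=1: INC 4 -> ACC=1
Event 6 (EXEC): [IRQ0] PC=2: INC 3 -> ACC=4
Event 7 (EXEC): [IRQ0] PC=3: IRET -> resume IRQ1 at PC=0 (depth now 1)
Event 8 (EXEC): [IRQ1] PC=0: INC 4 -> ACC=8
Event 9 (EXEC): [IRQ1] PC=1: INC 2 -> ACC=10
Event 10 (EXEC): [IRQ1] PC=2: IRET -> resume MAIN at PC=1 (depth now 0)
Event 11 (EXEC): [MAIN] PC=1: NOP
Event 12 (INT 1): INT 1 arrives: push (MAIN, PC=2), enter IRQ1 at PC=0 (depth now 1)
Event 13 (INT 0): INT 0 arrives: push (IRQ1, PC=0), enter IRQ0 at PC=0 (depth now 2)
Event 14 (EXEC): [IRQ0] PC=0: DEC 3 -> ACC=7
Event 15 (EXEC): [IRQ0] PC=1: INC 4 -> ACC=11
Event 16 (EXEC): [IRQ0] PC=2: INC 3 -> ACC=14
Event 17 (EXEC): [IRQ0] PC=3: IRET -> resume IRQ1 at PC=0 (depth now 1)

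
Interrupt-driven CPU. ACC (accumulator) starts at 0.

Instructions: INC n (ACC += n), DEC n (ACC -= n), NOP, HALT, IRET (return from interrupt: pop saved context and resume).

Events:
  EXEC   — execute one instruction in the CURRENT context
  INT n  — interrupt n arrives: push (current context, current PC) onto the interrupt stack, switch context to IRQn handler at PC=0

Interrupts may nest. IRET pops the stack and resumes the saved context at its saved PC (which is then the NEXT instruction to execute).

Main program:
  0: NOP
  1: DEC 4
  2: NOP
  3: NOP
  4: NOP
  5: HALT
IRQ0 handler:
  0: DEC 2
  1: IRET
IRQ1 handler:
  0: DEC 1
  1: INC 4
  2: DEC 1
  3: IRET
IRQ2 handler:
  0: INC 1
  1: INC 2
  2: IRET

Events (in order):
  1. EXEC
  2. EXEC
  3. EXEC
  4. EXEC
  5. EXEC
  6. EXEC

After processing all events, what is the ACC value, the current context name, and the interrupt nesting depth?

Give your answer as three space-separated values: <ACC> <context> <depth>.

Answer: -4 MAIN 0

Derivation:
Event 1 (EXEC): [MAIN] PC=0: NOP
Event 2 (EXEC): [MAIN] PC=1: DEC 4 -> ACC=-4
Event 3 (EXEC): [MAIN] PC=2: NOP
Event 4 (EXEC): [MAIN] PC=3: NOP
Event 5 (EXEC): [MAIN] PC=4: NOP
Event 6 (EXEC): [MAIN] PC=5: HALT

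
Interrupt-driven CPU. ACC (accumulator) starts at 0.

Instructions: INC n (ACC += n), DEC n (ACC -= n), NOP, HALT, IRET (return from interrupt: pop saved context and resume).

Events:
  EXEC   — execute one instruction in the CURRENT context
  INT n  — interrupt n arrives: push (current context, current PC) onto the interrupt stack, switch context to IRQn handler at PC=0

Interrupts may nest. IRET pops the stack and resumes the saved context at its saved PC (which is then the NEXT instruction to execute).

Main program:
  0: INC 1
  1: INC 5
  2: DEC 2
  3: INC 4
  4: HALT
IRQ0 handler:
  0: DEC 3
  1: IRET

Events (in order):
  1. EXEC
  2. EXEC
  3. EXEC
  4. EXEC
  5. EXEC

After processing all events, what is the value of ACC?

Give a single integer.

Event 1 (EXEC): [MAIN] PC=0: INC 1 -> ACC=1
Event 2 (EXEC): [MAIN] PC=1: INC 5 -> ACC=6
Event 3 (EXEC): [MAIN] PC=2: DEC 2 -> ACC=4
Event 4 (EXEC): [MAIN] PC=3: INC 4 -> ACC=8
Event 5 (EXEC): [MAIN] PC=4: HALT

Answer: 8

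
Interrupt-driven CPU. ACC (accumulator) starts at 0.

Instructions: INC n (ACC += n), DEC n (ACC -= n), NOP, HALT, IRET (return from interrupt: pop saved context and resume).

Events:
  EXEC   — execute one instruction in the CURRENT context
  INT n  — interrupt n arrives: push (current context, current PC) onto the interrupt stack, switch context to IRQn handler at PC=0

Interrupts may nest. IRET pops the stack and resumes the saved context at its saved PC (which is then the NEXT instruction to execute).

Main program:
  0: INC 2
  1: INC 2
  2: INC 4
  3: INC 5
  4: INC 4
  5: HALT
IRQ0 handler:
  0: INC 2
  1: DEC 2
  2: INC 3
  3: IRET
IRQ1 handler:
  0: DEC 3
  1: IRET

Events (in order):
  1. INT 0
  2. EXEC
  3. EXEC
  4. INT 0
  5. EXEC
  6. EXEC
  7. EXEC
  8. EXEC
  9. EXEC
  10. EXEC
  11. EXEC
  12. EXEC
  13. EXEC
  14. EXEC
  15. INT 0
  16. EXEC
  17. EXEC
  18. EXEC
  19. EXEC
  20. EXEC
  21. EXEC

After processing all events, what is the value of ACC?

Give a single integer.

Answer: 26

Derivation:
Event 1 (INT 0): INT 0 arrives: push (MAIN, PC=0), enter IRQ0 at PC=0 (depth now 1)
Event 2 (EXEC): [IRQ0] PC=0: INC 2 -> ACC=2
Event 3 (EXEC): [IRQ0] PC=1: DEC 2 -> ACC=0
Event 4 (INT 0): INT 0 arrives: push (IRQ0, PC=2), enter IRQ0 at PC=0 (depth now 2)
Event 5 (EXEC): [IRQ0] PC=0: INC 2 -> ACC=2
Event 6 (EXEC): [IRQ0] PC=1: DEC 2 -> ACC=0
Event 7 (EXEC): [IRQ0] PC=2: INC 3 -> ACC=3
Event 8 (EXEC): [IRQ0] PC=3: IRET -> resume IRQ0 at PC=2 (depth now 1)
Event 9 (EXEC): [IRQ0] PC=2: INC 3 -> ACC=6
Event 10 (EXEC): [IRQ0] PC=3: IRET -> resume MAIN at PC=0 (depth now 0)
Event 11 (EXEC): [MAIN] PC=0: INC 2 -> ACC=8
Event 12 (EXEC): [MAIN] PC=1: INC 2 -> ACC=10
Event 13 (EXEC): [MAIN] PC=2: INC 4 -> ACC=14
Event 14 (EXEC): [MAIN] PC=3: INC 5 -> ACC=19
Event 15 (INT 0): INT 0 arrives: push (MAIN, PC=4), enter IRQ0 at PC=0 (depth now 1)
Event 16 (EXEC): [IRQ0] PC=0: INC 2 -> ACC=21
Event 17 (EXEC): [IRQ0] PC=1: DEC 2 -> ACC=19
Event 18 (EXEC): [IRQ0] PC=2: INC 3 -> ACC=22
Event 19 (EXEC): [IRQ0] PC=3: IRET -> resume MAIN at PC=4 (depth now 0)
Event 20 (EXEC): [MAIN] PC=4: INC 4 -> ACC=26
Event 21 (EXEC): [MAIN] PC=5: HALT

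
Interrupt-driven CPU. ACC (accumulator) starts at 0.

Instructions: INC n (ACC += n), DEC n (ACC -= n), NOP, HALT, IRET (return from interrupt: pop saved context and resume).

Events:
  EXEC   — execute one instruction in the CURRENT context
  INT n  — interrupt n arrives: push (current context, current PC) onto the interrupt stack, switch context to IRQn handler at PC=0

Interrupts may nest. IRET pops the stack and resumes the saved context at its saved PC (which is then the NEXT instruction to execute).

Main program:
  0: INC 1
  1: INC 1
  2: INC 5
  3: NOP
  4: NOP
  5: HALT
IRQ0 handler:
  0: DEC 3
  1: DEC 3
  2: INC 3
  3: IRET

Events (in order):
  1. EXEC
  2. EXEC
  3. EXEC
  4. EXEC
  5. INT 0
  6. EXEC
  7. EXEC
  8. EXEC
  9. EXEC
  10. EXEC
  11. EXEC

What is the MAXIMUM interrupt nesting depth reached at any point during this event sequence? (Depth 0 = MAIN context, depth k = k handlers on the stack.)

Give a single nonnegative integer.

Answer: 1

Derivation:
Event 1 (EXEC): [MAIN] PC=0: INC 1 -> ACC=1 [depth=0]
Event 2 (EXEC): [MAIN] PC=1: INC 1 -> ACC=2 [depth=0]
Event 3 (EXEC): [MAIN] PC=2: INC 5 -> ACC=7 [depth=0]
Event 4 (EXEC): [MAIN] PC=3: NOP [depth=0]
Event 5 (INT 0): INT 0 arrives: push (MAIN, PC=4), enter IRQ0 at PC=0 (depth now 1) [depth=1]
Event 6 (EXEC): [IRQ0] PC=0: DEC 3 -> ACC=4 [depth=1]
Event 7 (EXEC): [IRQ0] PC=1: DEC 3 -> ACC=1 [depth=1]
Event 8 (EXEC): [IRQ0] PC=2: INC 3 -> ACC=4 [depth=1]
Event 9 (EXEC): [IRQ0] PC=3: IRET -> resume MAIN at PC=4 (depth now 0) [depth=0]
Event 10 (EXEC): [MAIN] PC=4: NOP [depth=0]
Event 11 (EXEC): [MAIN] PC=5: HALT [depth=0]
Max depth observed: 1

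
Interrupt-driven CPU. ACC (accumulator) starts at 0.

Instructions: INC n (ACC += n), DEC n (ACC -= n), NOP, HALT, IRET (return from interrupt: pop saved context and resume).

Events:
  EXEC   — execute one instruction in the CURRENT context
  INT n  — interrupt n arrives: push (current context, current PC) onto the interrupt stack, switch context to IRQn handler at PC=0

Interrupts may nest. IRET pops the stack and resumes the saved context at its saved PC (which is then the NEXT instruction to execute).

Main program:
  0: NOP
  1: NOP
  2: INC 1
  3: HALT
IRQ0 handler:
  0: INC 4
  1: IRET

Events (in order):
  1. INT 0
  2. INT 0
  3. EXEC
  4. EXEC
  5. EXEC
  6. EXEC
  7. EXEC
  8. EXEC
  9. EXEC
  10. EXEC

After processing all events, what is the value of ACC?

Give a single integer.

Event 1 (INT 0): INT 0 arrives: push (MAIN, PC=0), enter IRQ0 at PC=0 (depth now 1)
Event 2 (INT 0): INT 0 arrives: push (IRQ0, PC=0), enter IRQ0 at PC=0 (depth now 2)
Event 3 (EXEC): [IRQ0] PC=0: INC 4 -> ACC=4
Event 4 (EXEC): [IRQ0] PC=1: IRET -> resume IRQ0 at PC=0 (depth now 1)
Event 5 (EXEC): [IRQ0] PC=0: INC 4 -> ACC=8
Event 6 (EXEC): [IRQ0] PC=1: IRET -> resume MAIN at PC=0 (depth now 0)
Event 7 (EXEC): [MAIN] PC=0: NOP
Event 8 (EXEC): [MAIN] PC=1: NOP
Event 9 (EXEC): [MAIN] PC=2: INC 1 -> ACC=9
Event 10 (EXEC): [MAIN] PC=3: HALT

Answer: 9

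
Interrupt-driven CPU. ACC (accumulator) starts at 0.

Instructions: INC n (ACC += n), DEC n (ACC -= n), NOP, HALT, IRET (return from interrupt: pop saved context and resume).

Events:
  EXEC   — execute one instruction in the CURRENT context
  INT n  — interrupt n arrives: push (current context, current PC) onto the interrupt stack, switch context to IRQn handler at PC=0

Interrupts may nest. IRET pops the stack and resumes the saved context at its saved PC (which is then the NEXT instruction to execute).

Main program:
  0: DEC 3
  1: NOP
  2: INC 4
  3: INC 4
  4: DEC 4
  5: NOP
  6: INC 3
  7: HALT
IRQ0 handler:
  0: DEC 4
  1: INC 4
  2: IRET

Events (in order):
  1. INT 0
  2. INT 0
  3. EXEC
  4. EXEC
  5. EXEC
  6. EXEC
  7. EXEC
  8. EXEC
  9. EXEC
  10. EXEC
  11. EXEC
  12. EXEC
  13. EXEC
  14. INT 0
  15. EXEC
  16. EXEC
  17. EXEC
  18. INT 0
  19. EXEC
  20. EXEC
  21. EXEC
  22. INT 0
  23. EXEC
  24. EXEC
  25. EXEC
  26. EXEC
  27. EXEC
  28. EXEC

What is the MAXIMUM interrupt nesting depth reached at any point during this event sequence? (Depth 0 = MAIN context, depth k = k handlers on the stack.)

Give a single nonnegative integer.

Answer: 2

Derivation:
Event 1 (INT 0): INT 0 arrives: push (MAIN, PC=0), enter IRQ0 at PC=0 (depth now 1) [depth=1]
Event 2 (INT 0): INT 0 arrives: push (IRQ0, PC=0), enter IRQ0 at PC=0 (depth now 2) [depth=2]
Event 3 (EXEC): [IRQ0] PC=0: DEC 4 -> ACC=-4 [depth=2]
Event 4 (EXEC): [IRQ0] PC=1: INC 4 -> ACC=0 [depth=2]
Event 5 (EXEC): [IRQ0] PC=2: IRET -> resume IRQ0 at PC=0 (depth now 1) [depth=1]
Event 6 (EXEC): [IRQ0] PC=0: DEC 4 -> ACC=-4 [depth=1]
Event 7 (EXEC): [IRQ0] PC=1: INC 4 -> ACC=0 [depth=1]
Event 8 (EXEC): [IRQ0] PC=2: IRET -> resume MAIN at PC=0 (depth now 0) [depth=0]
Event 9 (EXEC): [MAIN] PC=0: DEC 3 -> ACC=-3 [depth=0]
Event 10 (EXEC): [MAIN] PC=1: NOP [depth=0]
Event 11 (EXEC): [MAIN] PC=2: INC 4 -> ACC=1 [depth=0]
Event 12 (EXEC): [MAIN] PC=3: INC 4 -> ACC=5 [depth=0]
Event 13 (EXEC): [MAIN] PC=4: DEC 4 -> ACC=1 [depth=0]
Event 14 (INT 0): INT 0 arrives: push (MAIN, PC=5), enter IRQ0 at PC=0 (depth now 1) [depth=1]
Event 15 (EXEC): [IRQ0] PC=0: DEC 4 -> ACC=-3 [depth=1]
Event 16 (EXEC): [IRQ0] PC=1: INC 4 -> ACC=1 [depth=1]
Event 17 (EXEC): [IRQ0] PC=2: IRET -> resume MAIN at PC=5 (depth now 0) [depth=0]
Event 18 (INT 0): INT 0 arrives: push (MAIN, PC=5), enter IRQ0 at PC=0 (depth now 1) [depth=1]
Event 19 (EXEC): [IRQ0] PC=0: DEC 4 -> ACC=-3 [depth=1]
Event 20 (EXEC): [IRQ0] PC=1: INC 4 -> ACC=1 [depth=1]
Event 21 (EXEC): [IRQ0] PC=2: IRET -> resume MAIN at PC=5 (depth now 0) [depth=0]
Event 22 (INT 0): INT 0 arrives: push (MAIN, PC=5), enter IRQ0 at PC=0 (depth now 1) [depth=1]
Event 23 (EXEC): [IRQ0] PC=0: DEC 4 -> ACC=-3 [depth=1]
Event 24 (EXEC): [IRQ0] PC=1: INC 4 -> ACC=1 [depth=1]
Event 25 (EXEC): [IRQ0] PC=2: IRET -> resume MAIN at PC=5 (depth now 0) [depth=0]
Event 26 (EXEC): [MAIN] PC=5: NOP [depth=0]
Event 27 (EXEC): [MAIN] PC=6: INC 3 -> ACC=4 [depth=0]
Event 28 (EXEC): [MAIN] PC=7: HALT [depth=0]
Max depth observed: 2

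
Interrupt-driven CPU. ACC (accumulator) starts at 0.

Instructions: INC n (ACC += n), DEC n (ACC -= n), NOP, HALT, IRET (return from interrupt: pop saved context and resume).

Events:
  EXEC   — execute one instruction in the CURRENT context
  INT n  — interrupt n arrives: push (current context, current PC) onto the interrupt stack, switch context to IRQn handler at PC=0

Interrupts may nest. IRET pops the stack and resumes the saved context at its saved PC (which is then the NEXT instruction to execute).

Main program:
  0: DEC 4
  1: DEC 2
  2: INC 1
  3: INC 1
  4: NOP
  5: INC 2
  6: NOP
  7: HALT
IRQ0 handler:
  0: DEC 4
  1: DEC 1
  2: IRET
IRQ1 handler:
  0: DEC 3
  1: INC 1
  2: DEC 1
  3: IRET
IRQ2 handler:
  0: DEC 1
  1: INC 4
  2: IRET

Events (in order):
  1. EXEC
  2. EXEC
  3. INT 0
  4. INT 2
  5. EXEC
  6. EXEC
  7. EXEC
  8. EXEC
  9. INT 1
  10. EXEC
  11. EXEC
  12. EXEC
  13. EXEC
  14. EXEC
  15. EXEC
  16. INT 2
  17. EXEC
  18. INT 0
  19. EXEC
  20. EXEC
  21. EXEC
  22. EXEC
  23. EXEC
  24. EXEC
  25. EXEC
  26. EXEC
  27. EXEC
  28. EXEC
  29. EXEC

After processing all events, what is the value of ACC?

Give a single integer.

Answer: -9

Derivation:
Event 1 (EXEC): [MAIN] PC=0: DEC 4 -> ACC=-4
Event 2 (EXEC): [MAIN] PC=1: DEC 2 -> ACC=-6
Event 3 (INT 0): INT 0 arrives: push (MAIN, PC=2), enter IRQ0 at PC=0 (depth now 1)
Event 4 (INT 2): INT 2 arrives: push (IRQ0, PC=0), enter IRQ2 at PC=0 (depth now 2)
Event 5 (EXEC): [IRQ2] PC=0: DEC 1 -> ACC=-7
Event 6 (EXEC): [IRQ2] PC=1: INC 4 -> ACC=-3
Event 7 (EXEC): [IRQ2] PC=2: IRET -> resume IRQ0 at PC=0 (depth now 1)
Event 8 (EXEC): [IRQ0] PC=0: DEC 4 -> ACC=-7
Event 9 (INT 1): INT 1 arrives: push (IRQ0, PC=1), enter IRQ1 at PC=0 (depth now 2)
Event 10 (EXEC): [IRQ1] PC=0: DEC 3 -> ACC=-10
Event 11 (EXEC): [IRQ1] PC=1: INC 1 -> ACC=-9
Event 12 (EXEC): [IRQ1] PC=2: DEC 1 -> ACC=-10
Event 13 (EXEC): [IRQ1] PC=3: IRET -> resume IRQ0 at PC=1 (depth now 1)
Event 14 (EXEC): [IRQ0] PC=1: DEC 1 -> ACC=-11
Event 15 (EXEC): [IRQ0] PC=2: IRET -> resume MAIN at PC=2 (depth now 0)
Event 16 (INT 2): INT 2 arrives: push (MAIN, PC=2), enter IRQ2 at PC=0 (depth now 1)
Event 17 (EXEC): [IRQ2] PC=0: DEC 1 -> ACC=-12
Event 18 (INT 0): INT 0 arrives: push (IRQ2, PC=1), enter IRQ0 at PC=0 (depth now 2)
Event 19 (EXEC): [IRQ0] PC=0: DEC 4 -> ACC=-16
Event 20 (EXEC): [IRQ0] PC=1: DEC 1 -> ACC=-17
Event 21 (EXEC): [IRQ0] PC=2: IRET -> resume IRQ2 at PC=1 (depth now 1)
Event 22 (EXEC): [IRQ2] PC=1: INC 4 -> ACC=-13
Event 23 (EXEC): [IRQ2] PC=2: IRET -> resume MAIN at PC=2 (depth now 0)
Event 24 (EXEC): [MAIN] PC=2: INC 1 -> ACC=-12
Event 25 (EXEC): [MAIN] PC=3: INC 1 -> ACC=-11
Event 26 (EXEC): [MAIN] PC=4: NOP
Event 27 (EXEC): [MAIN] PC=5: INC 2 -> ACC=-9
Event 28 (EXEC): [MAIN] PC=6: NOP
Event 29 (EXEC): [MAIN] PC=7: HALT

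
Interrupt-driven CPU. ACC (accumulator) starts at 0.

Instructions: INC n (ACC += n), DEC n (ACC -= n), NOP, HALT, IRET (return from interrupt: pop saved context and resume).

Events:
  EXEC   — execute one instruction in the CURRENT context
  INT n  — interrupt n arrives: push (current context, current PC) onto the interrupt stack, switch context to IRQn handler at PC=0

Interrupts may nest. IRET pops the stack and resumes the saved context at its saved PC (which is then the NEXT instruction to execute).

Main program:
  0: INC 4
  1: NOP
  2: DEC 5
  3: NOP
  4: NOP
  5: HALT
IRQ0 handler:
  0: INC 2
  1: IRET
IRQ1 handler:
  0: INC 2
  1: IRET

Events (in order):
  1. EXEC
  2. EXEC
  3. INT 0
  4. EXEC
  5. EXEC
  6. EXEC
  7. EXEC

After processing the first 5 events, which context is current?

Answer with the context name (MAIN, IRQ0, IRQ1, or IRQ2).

Answer: MAIN

Derivation:
Event 1 (EXEC): [MAIN] PC=0: INC 4 -> ACC=4
Event 2 (EXEC): [MAIN] PC=1: NOP
Event 3 (INT 0): INT 0 arrives: push (MAIN, PC=2), enter IRQ0 at PC=0 (depth now 1)
Event 4 (EXEC): [IRQ0] PC=0: INC 2 -> ACC=6
Event 5 (EXEC): [IRQ0] PC=1: IRET -> resume MAIN at PC=2 (depth now 0)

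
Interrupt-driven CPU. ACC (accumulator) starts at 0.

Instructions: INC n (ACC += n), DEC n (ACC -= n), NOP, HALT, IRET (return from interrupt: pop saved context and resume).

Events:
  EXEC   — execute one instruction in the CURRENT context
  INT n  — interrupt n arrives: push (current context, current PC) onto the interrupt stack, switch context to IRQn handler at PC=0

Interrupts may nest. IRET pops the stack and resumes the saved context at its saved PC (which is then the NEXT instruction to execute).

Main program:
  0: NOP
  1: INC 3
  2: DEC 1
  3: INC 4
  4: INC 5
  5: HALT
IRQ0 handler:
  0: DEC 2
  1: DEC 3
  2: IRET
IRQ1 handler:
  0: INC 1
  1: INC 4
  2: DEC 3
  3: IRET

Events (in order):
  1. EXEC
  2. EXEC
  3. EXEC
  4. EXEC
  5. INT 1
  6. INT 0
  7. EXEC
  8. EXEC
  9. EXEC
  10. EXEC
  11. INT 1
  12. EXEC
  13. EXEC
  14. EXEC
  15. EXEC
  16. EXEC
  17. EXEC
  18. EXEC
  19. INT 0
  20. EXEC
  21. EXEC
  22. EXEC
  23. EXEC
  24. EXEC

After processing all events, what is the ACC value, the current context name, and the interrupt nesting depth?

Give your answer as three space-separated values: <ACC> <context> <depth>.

Answer: 5 MAIN 0

Derivation:
Event 1 (EXEC): [MAIN] PC=0: NOP
Event 2 (EXEC): [MAIN] PC=1: INC 3 -> ACC=3
Event 3 (EXEC): [MAIN] PC=2: DEC 1 -> ACC=2
Event 4 (EXEC): [MAIN] PC=3: INC 4 -> ACC=6
Event 5 (INT 1): INT 1 arrives: push (MAIN, PC=4), enter IRQ1 at PC=0 (depth now 1)
Event 6 (INT 0): INT 0 arrives: push (IRQ1, PC=0), enter IRQ0 at PC=0 (depth now 2)
Event 7 (EXEC): [IRQ0] PC=0: DEC 2 -> ACC=4
Event 8 (EXEC): [IRQ0] PC=1: DEC 3 -> ACC=1
Event 9 (EXEC): [IRQ0] PC=2: IRET -> resume IRQ1 at PC=0 (depth now 1)
Event 10 (EXEC): [IRQ1] PC=0: INC 1 -> ACC=2
Event 11 (INT 1): INT 1 arrives: push (IRQ1, PC=1), enter IRQ1 at PC=0 (depth now 2)
Event 12 (EXEC): [IRQ1] PC=0: INC 1 -> ACC=3
Event 13 (EXEC): [IRQ1] PC=1: INC 4 -> ACC=7
Event 14 (EXEC): [IRQ1] PC=2: DEC 3 -> ACC=4
Event 15 (EXEC): [IRQ1] PC=3: IRET -> resume IRQ1 at PC=1 (depth now 1)
Event 16 (EXEC): [IRQ1] PC=1: INC 4 -> ACC=8
Event 17 (EXEC): [IRQ1] PC=2: DEC 3 -> ACC=5
Event 18 (EXEC): [IRQ1] PC=3: IRET -> resume MAIN at PC=4 (depth now 0)
Event 19 (INT 0): INT 0 arrives: push (MAIN, PC=4), enter IRQ0 at PC=0 (depth now 1)
Event 20 (EXEC): [IRQ0] PC=0: DEC 2 -> ACC=3
Event 21 (EXEC): [IRQ0] PC=1: DEC 3 -> ACC=0
Event 22 (EXEC): [IRQ0] PC=2: IRET -> resume MAIN at PC=4 (depth now 0)
Event 23 (EXEC): [MAIN] PC=4: INC 5 -> ACC=5
Event 24 (EXEC): [MAIN] PC=5: HALT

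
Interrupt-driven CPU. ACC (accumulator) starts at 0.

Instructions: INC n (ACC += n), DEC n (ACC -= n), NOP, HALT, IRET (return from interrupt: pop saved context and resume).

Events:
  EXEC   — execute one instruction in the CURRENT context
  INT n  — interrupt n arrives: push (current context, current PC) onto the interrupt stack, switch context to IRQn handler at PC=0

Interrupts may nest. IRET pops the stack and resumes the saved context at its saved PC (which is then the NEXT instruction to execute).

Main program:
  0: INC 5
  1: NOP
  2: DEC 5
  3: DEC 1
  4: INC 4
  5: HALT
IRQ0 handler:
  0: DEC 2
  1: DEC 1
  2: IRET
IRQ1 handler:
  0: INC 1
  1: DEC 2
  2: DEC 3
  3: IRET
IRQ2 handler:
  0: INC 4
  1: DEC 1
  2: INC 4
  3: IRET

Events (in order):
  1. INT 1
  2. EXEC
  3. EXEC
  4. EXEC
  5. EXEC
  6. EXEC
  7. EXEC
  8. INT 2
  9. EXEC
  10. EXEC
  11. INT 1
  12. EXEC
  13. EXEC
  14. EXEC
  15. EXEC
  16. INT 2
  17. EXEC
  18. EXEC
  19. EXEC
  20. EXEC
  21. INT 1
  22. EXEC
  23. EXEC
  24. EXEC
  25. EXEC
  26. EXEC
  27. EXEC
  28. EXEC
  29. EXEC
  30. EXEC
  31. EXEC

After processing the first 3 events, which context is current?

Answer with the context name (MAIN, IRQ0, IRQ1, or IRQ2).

Event 1 (INT 1): INT 1 arrives: push (MAIN, PC=0), enter IRQ1 at PC=0 (depth now 1)
Event 2 (EXEC): [IRQ1] PC=0: INC 1 -> ACC=1
Event 3 (EXEC): [IRQ1] PC=1: DEC 2 -> ACC=-1

Answer: IRQ1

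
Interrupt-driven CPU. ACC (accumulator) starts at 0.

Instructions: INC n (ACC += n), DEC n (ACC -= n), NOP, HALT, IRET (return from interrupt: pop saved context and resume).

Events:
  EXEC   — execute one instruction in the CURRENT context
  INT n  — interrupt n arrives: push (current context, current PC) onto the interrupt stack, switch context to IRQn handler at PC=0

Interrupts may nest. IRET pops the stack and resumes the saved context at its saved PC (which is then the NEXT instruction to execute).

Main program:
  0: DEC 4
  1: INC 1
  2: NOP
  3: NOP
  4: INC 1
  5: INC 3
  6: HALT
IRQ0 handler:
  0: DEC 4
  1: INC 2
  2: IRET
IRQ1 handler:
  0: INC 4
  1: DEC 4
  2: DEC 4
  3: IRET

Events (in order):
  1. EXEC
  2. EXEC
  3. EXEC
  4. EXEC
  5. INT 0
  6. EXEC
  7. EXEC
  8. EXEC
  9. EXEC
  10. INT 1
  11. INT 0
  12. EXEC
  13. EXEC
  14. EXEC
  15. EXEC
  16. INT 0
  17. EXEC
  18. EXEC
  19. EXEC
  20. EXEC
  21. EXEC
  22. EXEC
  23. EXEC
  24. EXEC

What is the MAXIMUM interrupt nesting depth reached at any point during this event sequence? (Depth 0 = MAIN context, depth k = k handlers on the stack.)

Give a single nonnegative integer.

Answer: 2

Derivation:
Event 1 (EXEC): [MAIN] PC=0: DEC 4 -> ACC=-4 [depth=0]
Event 2 (EXEC): [MAIN] PC=1: INC 1 -> ACC=-3 [depth=0]
Event 3 (EXEC): [MAIN] PC=2: NOP [depth=0]
Event 4 (EXEC): [MAIN] PC=3: NOP [depth=0]
Event 5 (INT 0): INT 0 arrives: push (MAIN, PC=4), enter IRQ0 at PC=0 (depth now 1) [depth=1]
Event 6 (EXEC): [IRQ0] PC=0: DEC 4 -> ACC=-7 [depth=1]
Event 7 (EXEC): [IRQ0] PC=1: INC 2 -> ACC=-5 [depth=1]
Event 8 (EXEC): [IRQ0] PC=2: IRET -> resume MAIN at PC=4 (depth now 0) [depth=0]
Event 9 (EXEC): [MAIN] PC=4: INC 1 -> ACC=-4 [depth=0]
Event 10 (INT 1): INT 1 arrives: push (MAIN, PC=5), enter IRQ1 at PC=0 (depth now 1) [depth=1]
Event 11 (INT 0): INT 0 arrives: push (IRQ1, PC=0), enter IRQ0 at PC=0 (depth now 2) [depth=2]
Event 12 (EXEC): [IRQ0] PC=0: DEC 4 -> ACC=-8 [depth=2]
Event 13 (EXEC): [IRQ0] PC=1: INC 2 -> ACC=-6 [depth=2]
Event 14 (EXEC): [IRQ0] PC=2: IRET -> resume IRQ1 at PC=0 (depth now 1) [depth=1]
Event 15 (EXEC): [IRQ1] PC=0: INC 4 -> ACC=-2 [depth=1]
Event 16 (INT 0): INT 0 arrives: push (IRQ1, PC=1), enter IRQ0 at PC=0 (depth now 2) [depth=2]
Event 17 (EXEC): [IRQ0] PC=0: DEC 4 -> ACC=-6 [depth=2]
Event 18 (EXEC): [IRQ0] PC=1: INC 2 -> ACC=-4 [depth=2]
Event 19 (EXEC): [IRQ0] PC=2: IRET -> resume IRQ1 at PC=1 (depth now 1) [depth=1]
Event 20 (EXEC): [IRQ1] PC=1: DEC 4 -> ACC=-8 [depth=1]
Event 21 (EXEC): [IRQ1] PC=2: DEC 4 -> ACC=-12 [depth=1]
Event 22 (EXEC): [IRQ1] PC=3: IRET -> resume MAIN at PC=5 (depth now 0) [depth=0]
Event 23 (EXEC): [MAIN] PC=5: INC 3 -> ACC=-9 [depth=0]
Event 24 (EXEC): [MAIN] PC=6: HALT [depth=0]
Max depth observed: 2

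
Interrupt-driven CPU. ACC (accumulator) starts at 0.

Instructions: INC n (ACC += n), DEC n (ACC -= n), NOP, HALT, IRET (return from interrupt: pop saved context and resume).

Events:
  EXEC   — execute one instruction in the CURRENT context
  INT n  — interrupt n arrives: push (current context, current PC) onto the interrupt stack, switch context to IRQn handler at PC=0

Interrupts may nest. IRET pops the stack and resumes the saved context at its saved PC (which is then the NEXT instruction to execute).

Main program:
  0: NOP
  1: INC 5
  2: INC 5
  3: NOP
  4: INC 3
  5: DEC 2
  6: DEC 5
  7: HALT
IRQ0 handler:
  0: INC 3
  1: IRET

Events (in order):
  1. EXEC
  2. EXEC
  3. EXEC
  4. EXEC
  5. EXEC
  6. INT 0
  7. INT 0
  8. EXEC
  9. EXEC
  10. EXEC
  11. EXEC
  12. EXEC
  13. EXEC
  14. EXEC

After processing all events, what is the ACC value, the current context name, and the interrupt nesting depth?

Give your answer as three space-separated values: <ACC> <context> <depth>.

Event 1 (EXEC): [MAIN] PC=0: NOP
Event 2 (EXEC): [MAIN] PC=1: INC 5 -> ACC=5
Event 3 (EXEC): [MAIN] PC=2: INC 5 -> ACC=10
Event 4 (EXEC): [MAIN] PC=3: NOP
Event 5 (EXEC): [MAIN] PC=4: INC 3 -> ACC=13
Event 6 (INT 0): INT 0 arrives: push (MAIN, PC=5), enter IRQ0 at PC=0 (depth now 1)
Event 7 (INT 0): INT 0 arrives: push (IRQ0, PC=0), enter IRQ0 at PC=0 (depth now 2)
Event 8 (EXEC): [IRQ0] PC=0: INC 3 -> ACC=16
Event 9 (EXEC): [IRQ0] PC=1: IRET -> resume IRQ0 at PC=0 (depth now 1)
Event 10 (EXEC): [IRQ0] PC=0: INC 3 -> ACC=19
Event 11 (EXEC): [IRQ0] PC=1: IRET -> resume MAIN at PC=5 (depth now 0)
Event 12 (EXEC): [MAIN] PC=5: DEC 2 -> ACC=17
Event 13 (EXEC): [MAIN] PC=6: DEC 5 -> ACC=12
Event 14 (EXEC): [MAIN] PC=7: HALT

Answer: 12 MAIN 0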